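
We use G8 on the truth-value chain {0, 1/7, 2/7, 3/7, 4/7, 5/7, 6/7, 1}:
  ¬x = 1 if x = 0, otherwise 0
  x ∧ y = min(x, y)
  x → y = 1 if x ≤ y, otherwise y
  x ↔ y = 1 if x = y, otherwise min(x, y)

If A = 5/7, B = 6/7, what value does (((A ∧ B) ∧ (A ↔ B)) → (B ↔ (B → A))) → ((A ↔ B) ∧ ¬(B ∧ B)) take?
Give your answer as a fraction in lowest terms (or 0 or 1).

0

A ∧ B = 5/7 ∧ 6/7 = 5/7
A ↔ B = 5/7 ↔ 6/7 = 5/7
(A ∧ B) ∧ (A ↔ B) = 5/7 ∧ 5/7 = 5/7
B → A = 6/7 → 5/7 = 5/7
B ↔ (B → A) = 6/7 ↔ 5/7 = 5/7
((A ∧ B) ∧ (A ↔ B)) → (B ↔ (B → A)) = 5/7 → 5/7 = 1
A ↔ B = 5/7 ↔ 6/7 = 5/7
B ∧ B = 6/7 ∧ 6/7 = 6/7
¬(B ∧ B) = ¬6/7 = 0
(A ↔ B) ∧ ¬(B ∧ B) = 5/7 ∧ 0 = 0
(((A ∧ B) ∧ (A ↔ B)) → (B ↔ (B → A))) → ((A ↔ B) ∧ ¬(B ∧ B)) = 1 → 0 = 0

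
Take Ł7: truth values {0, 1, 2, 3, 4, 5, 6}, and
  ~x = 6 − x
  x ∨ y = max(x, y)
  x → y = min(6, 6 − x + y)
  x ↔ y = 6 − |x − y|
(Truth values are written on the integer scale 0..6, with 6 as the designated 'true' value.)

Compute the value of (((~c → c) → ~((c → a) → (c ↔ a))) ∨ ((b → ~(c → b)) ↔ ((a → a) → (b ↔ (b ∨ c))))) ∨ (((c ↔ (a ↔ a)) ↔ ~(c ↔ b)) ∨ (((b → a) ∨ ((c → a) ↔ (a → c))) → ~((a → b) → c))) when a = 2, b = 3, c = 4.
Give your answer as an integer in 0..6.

5

~c = ~4 = 2
~c → c = 2 → 4 = 6
c → a = 4 → 2 = 4
c ↔ a = 4 ↔ 2 = 4
(c → a) → (c ↔ a) = 4 → 4 = 6
~((c → a) → (c ↔ a)) = ~6 = 0
(~c → c) → ~((c → a) → (c ↔ a)) = 6 → 0 = 0
c → b = 4 → 3 = 5
~(c → b) = ~5 = 1
b → ~(c → b) = 3 → 1 = 4
a → a = 2 → 2 = 6
b ∨ c = 3 ∨ 4 = 4
b ↔ (b ∨ c) = 3 ↔ 4 = 5
(a → a) → (b ↔ (b ∨ c)) = 6 → 5 = 5
(b → ~(c → b)) ↔ ((a → a) → (b ↔ (b ∨ c))) = 4 ↔ 5 = 5
((~c → c) → ~((c → a) → (c ↔ a))) ∨ ((b → ~(c → b)) ↔ ((a → a) → (b ↔ (b ∨ c)))) = 0 ∨ 5 = 5
a ↔ a = 2 ↔ 2 = 6
c ↔ (a ↔ a) = 4 ↔ 6 = 4
c ↔ b = 4 ↔ 3 = 5
~(c ↔ b) = ~5 = 1
(c ↔ (a ↔ a)) ↔ ~(c ↔ b) = 4 ↔ 1 = 3
b → a = 3 → 2 = 5
c → a = 4 → 2 = 4
a → c = 2 → 4 = 6
(c → a) ↔ (a → c) = 4 ↔ 6 = 4
(b → a) ∨ ((c → a) ↔ (a → c)) = 5 ∨ 4 = 5
a → b = 2 → 3 = 6
(a → b) → c = 6 → 4 = 4
~((a → b) → c) = ~4 = 2
((b → a) ∨ ((c → a) ↔ (a → c))) → ~((a → b) → c) = 5 → 2 = 3
((c ↔ (a ↔ a)) ↔ ~(c ↔ b)) ∨ (((b → a) ∨ ((c → a) ↔ (a → c))) → ~((a → b) → c)) = 3 ∨ 3 = 3
(((~c → c) → ~((c → a) → (c ↔ a))) ∨ ((b → ~(c → b)) ↔ ((a → a) → (b ↔ (b ∨ c))))) ∨ (((c ↔ (a ↔ a)) ↔ ~(c ↔ b)) ∨ (((b → a) ∨ ((c → a) ↔ (a → c))) → ~((a → b) → c))) = 5 ∨ 3 = 5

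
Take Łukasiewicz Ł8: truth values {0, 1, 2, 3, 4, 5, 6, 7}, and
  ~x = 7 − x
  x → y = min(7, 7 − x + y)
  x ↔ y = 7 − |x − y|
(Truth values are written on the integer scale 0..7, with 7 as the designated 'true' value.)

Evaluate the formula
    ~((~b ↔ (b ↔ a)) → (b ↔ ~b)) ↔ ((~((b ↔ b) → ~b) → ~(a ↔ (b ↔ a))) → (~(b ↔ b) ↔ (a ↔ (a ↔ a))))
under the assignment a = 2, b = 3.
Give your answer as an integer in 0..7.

~b = ~3 = 4
b ↔ a = 3 ↔ 2 = 6
~b ↔ (b ↔ a) = 4 ↔ 6 = 5
~b = ~3 = 4
b ↔ ~b = 3 ↔ 4 = 6
(~b ↔ (b ↔ a)) → (b ↔ ~b) = 5 → 6 = 7
~((~b ↔ (b ↔ a)) → (b ↔ ~b)) = ~7 = 0
b ↔ b = 3 ↔ 3 = 7
~b = ~3 = 4
(b ↔ b) → ~b = 7 → 4 = 4
~((b ↔ b) → ~b) = ~4 = 3
b ↔ a = 3 ↔ 2 = 6
a ↔ (b ↔ a) = 2 ↔ 6 = 3
~(a ↔ (b ↔ a)) = ~3 = 4
~((b ↔ b) → ~b) → ~(a ↔ (b ↔ a)) = 3 → 4 = 7
b ↔ b = 3 ↔ 3 = 7
~(b ↔ b) = ~7 = 0
a ↔ a = 2 ↔ 2 = 7
a ↔ (a ↔ a) = 2 ↔ 7 = 2
~(b ↔ b) ↔ (a ↔ (a ↔ a)) = 0 ↔ 2 = 5
(~((b ↔ b) → ~b) → ~(a ↔ (b ↔ a))) → (~(b ↔ b) ↔ (a ↔ (a ↔ a))) = 7 → 5 = 5
~((~b ↔ (b ↔ a)) → (b ↔ ~b)) ↔ ((~((b ↔ b) → ~b) → ~(a ↔ (b ↔ a))) → (~(b ↔ b) ↔ (a ↔ (a ↔ a)))) = 0 ↔ 5 = 2

2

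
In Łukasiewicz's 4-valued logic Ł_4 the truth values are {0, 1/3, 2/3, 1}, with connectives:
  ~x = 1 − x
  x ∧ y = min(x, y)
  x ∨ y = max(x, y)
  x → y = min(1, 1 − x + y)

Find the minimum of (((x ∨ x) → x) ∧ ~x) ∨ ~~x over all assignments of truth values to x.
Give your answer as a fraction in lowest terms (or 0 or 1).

2/3

Take x = 1/3:
x ∨ x = 1/3 ∨ 1/3 = 1/3
(x ∨ x) → x = 1/3 → 1/3 = 1
~x = ~1/3 = 2/3
((x ∨ x) → x) ∧ ~x = 1 ∧ 2/3 = 2/3
~x = ~1/3 = 2/3
~~x = ~2/3 = 1/3
(((x ∨ x) → x) ∧ ~x) ∨ ~~x = 2/3 ∨ 1/3 = 2/3
No assignment yields a value below 2/3, so this is the minimum.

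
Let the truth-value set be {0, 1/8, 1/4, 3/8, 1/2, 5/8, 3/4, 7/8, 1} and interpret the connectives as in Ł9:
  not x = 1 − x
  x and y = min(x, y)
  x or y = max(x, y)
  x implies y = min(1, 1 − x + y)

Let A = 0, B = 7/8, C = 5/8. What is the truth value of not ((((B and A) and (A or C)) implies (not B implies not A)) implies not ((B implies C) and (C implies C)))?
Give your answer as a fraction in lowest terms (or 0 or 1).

3/4

B and A = 7/8 and 0 = 0
A or C = 0 or 5/8 = 5/8
(B and A) and (A or C) = 0 and 5/8 = 0
not B = not 7/8 = 1/8
not A = not 0 = 1
not B implies not A = 1/8 implies 1 = 1
((B and A) and (A or C)) implies (not B implies not A) = 0 implies 1 = 1
B implies C = 7/8 implies 5/8 = 3/4
C implies C = 5/8 implies 5/8 = 1
(B implies C) and (C implies C) = 3/4 and 1 = 3/4
not ((B implies C) and (C implies C)) = not 3/4 = 1/4
(((B and A) and (A or C)) implies (not B implies not A)) implies not ((B implies C) and (C implies C)) = 1 implies 1/4 = 1/4
not ((((B and A) and (A or C)) implies (not B implies not A)) implies not ((B implies C) and (C implies C))) = not 1/4 = 3/4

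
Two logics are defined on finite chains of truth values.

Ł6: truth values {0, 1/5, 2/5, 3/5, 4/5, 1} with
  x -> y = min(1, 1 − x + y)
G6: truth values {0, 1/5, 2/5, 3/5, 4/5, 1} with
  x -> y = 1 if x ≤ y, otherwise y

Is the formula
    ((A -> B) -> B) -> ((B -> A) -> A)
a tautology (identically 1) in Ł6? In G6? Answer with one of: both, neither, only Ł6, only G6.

only Ł6

In Ł6: every assignment gives 1 — tautology.
In G6: at A = 1/5, B = 0 the value is 1/5 — not a tautology.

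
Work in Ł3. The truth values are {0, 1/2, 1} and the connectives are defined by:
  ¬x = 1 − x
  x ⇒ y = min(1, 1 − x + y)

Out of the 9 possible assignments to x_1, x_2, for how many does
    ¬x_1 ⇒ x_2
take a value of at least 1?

x_1 = 0, x_2 = 0 ↦ 0  <
x_1 = 0, x_2 = 1/2 ↦ 1/2  <
x_1 = 0, x_2 = 1 ↦ 1  ≥
x_1 = 1/2, x_2 = 0 ↦ 1/2  <
x_1 = 1/2, x_2 = 1/2 ↦ 1  ≥
x_1 = 1/2, x_2 = 1 ↦ 1  ≥
x_1 = 1, x_2 = 0 ↦ 1  ≥
x_1 = 1, x_2 = 1/2 ↦ 1  ≥
x_1 = 1, x_2 = 1 ↦ 1  ≥
So 6 of the 9 assignments meet the threshold.

6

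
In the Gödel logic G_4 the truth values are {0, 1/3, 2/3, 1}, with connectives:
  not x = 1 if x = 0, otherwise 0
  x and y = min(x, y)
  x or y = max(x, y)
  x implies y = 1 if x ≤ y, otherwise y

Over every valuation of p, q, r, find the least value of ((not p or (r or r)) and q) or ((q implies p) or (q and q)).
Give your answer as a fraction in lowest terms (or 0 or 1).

1/3

Take p = 0, q = 1/3, r = 0:
not p = not 0 = 1
r or r = 0 or 0 = 0
not p or (r or r) = 1 or 0 = 1
(not p or (r or r)) and q = 1 and 1/3 = 1/3
q implies p = 1/3 implies 0 = 0
q and q = 1/3 and 1/3 = 1/3
(q implies p) or (q and q) = 0 or 1/3 = 1/3
((not p or (r or r)) and q) or ((q implies p) or (q and q)) = 1/3 or 1/3 = 1/3
No assignment yields a value below 1/3, so this is the minimum.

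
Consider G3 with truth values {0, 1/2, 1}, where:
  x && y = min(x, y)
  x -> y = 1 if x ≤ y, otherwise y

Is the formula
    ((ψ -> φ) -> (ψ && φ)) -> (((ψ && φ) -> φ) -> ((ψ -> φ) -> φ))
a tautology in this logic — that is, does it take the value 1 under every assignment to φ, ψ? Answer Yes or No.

φ = 0, ψ = 0 ↦ 1
φ = 0, ψ = 1/2 ↦ 1
φ = 0, ψ = 1 ↦ 1
φ = 1/2, ψ = 0 ↦ 1
φ = 1/2, ψ = 1/2 ↦ 1
φ = 1/2, ψ = 1 ↦ 1
φ = 1, ψ = 0 ↦ 1
φ = 1, ψ = 1/2 ↦ 1
φ = 1, ψ = 1 ↦ 1
Every assignment gives a value ≥ 1.

Yes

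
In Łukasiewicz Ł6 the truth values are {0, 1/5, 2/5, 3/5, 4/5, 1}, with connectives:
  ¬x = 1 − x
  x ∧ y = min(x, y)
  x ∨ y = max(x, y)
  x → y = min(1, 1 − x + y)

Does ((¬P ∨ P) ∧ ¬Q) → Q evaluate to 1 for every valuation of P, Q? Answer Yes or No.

Counterexample: take P = 0, Q = 0.
¬P = ¬0 = 1
¬P ∨ P = 1 ∨ 0 = 1
¬Q = ¬0 = 1
(¬P ∨ P) ∧ ¬Q = 1 ∧ 1 = 1
((¬P ∨ P) ∧ ¬Q) → Q = 1 → 0 = 0
This gives 0 ≠ 1.

No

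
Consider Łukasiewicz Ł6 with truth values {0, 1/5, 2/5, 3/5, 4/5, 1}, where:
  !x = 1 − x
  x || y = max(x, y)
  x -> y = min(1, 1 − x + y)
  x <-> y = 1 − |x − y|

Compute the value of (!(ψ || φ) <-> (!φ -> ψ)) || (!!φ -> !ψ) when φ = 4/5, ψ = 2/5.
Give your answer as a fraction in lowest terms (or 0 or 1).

ψ || φ = 2/5 || 4/5 = 4/5
!(ψ || φ) = !4/5 = 1/5
!φ = !4/5 = 1/5
!φ -> ψ = 1/5 -> 2/5 = 1
!(ψ || φ) <-> (!φ -> ψ) = 1/5 <-> 1 = 1/5
!φ = !4/5 = 1/5
!!φ = !1/5 = 4/5
!ψ = !2/5 = 3/5
!!φ -> !ψ = 4/5 -> 3/5 = 4/5
(!(ψ || φ) <-> (!φ -> ψ)) || (!!φ -> !ψ) = 1/5 || 4/5 = 4/5

4/5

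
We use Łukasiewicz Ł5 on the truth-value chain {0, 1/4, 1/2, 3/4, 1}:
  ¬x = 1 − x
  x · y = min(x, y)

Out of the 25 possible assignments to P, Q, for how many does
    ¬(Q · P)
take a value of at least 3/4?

value 1: 9 assignments (counts)
value 3/4: 7 assignments (counts)
value 1/2: 5 assignments
value 1/4: 3 assignments
value 0: 1 assignment
So 16 of the 25 assignments meet the threshold.

16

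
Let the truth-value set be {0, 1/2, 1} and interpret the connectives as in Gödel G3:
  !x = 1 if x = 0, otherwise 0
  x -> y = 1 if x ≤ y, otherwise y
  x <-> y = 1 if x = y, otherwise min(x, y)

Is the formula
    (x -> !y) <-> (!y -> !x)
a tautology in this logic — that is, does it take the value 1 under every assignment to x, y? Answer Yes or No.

No

Counterexample: take x = 1/2, y = 0.
!y = !0 = 1
x -> !y = 1/2 -> 1 = 1
!y = !0 = 1
!x = !1/2 = 0
!y -> !x = 1 -> 0 = 0
(x -> !y) <-> (!y -> !x) = 1 <-> 0 = 0
This gives 0 ≠ 1.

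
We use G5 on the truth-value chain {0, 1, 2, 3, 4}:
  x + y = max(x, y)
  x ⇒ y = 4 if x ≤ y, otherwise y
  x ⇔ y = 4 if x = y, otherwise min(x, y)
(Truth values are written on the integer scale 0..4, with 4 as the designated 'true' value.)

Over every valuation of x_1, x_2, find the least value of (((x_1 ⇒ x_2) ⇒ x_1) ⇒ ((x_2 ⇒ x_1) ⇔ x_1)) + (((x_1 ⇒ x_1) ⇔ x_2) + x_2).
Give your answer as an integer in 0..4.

Take x_1 = 1, x_2 = 0:
x_1 ⇒ x_2 = 1 ⇒ 0 = 0
(x_1 ⇒ x_2) ⇒ x_1 = 0 ⇒ 1 = 4
x_2 ⇒ x_1 = 0 ⇒ 1 = 4
(x_2 ⇒ x_1) ⇔ x_1 = 4 ⇔ 1 = 1
((x_1 ⇒ x_2) ⇒ x_1) ⇒ ((x_2 ⇒ x_1) ⇔ x_1) = 4 ⇒ 1 = 1
x_1 ⇒ x_1 = 1 ⇒ 1 = 4
(x_1 ⇒ x_1) ⇔ x_2 = 4 ⇔ 0 = 0
((x_1 ⇒ x_1) ⇔ x_2) + x_2 = 0 + 0 = 0
(((x_1 ⇒ x_2) ⇒ x_1) ⇒ ((x_2 ⇒ x_1) ⇔ x_1)) + (((x_1 ⇒ x_1) ⇔ x_2) + x_2) = 1 + 0 = 1
No assignment yields a value below 1, so this is the minimum.

1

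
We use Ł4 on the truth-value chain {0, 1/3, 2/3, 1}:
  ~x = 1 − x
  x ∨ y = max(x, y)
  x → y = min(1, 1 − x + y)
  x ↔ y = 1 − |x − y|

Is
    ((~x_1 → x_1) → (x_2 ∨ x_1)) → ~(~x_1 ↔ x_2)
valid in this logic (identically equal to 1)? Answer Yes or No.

Counterexample: take x_1 = 0, x_2 = 1/3.
~x_1 = ~0 = 1
~x_1 → x_1 = 1 → 0 = 0
x_2 ∨ x_1 = 1/3 ∨ 0 = 1/3
(~x_1 → x_1) → (x_2 ∨ x_1) = 0 → 1/3 = 1
~x_1 = ~0 = 1
~x_1 ↔ x_2 = 1 ↔ 1/3 = 1/3
~(~x_1 ↔ x_2) = ~1/3 = 2/3
((~x_1 → x_1) → (x_2 ∨ x_1)) → ~(~x_1 ↔ x_2) = 1 → 2/3 = 2/3
This gives 2/3 ≠ 1.

No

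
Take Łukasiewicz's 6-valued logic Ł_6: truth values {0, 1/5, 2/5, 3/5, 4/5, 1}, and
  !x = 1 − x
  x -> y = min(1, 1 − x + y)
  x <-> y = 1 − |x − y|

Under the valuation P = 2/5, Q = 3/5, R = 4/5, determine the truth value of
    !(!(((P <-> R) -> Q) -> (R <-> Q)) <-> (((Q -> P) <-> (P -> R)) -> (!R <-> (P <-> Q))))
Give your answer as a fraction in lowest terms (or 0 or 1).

P <-> R = 2/5 <-> 4/5 = 3/5
(P <-> R) -> Q = 3/5 -> 3/5 = 1
R <-> Q = 4/5 <-> 3/5 = 4/5
((P <-> R) -> Q) -> (R <-> Q) = 1 -> 4/5 = 4/5
!(((P <-> R) -> Q) -> (R <-> Q)) = !4/5 = 1/5
Q -> P = 3/5 -> 2/5 = 4/5
P -> R = 2/5 -> 4/5 = 1
(Q -> P) <-> (P -> R) = 4/5 <-> 1 = 4/5
!R = !4/5 = 1/5
P <-> Q = 2/5 <-> 3/5 = 4/5
!R <-> (P <-> Q) = 1/5 <-> 4/5 = 2/5
((Q -> P) <-> (P -> R)) -> (!R <-> (P <-> Q)) = 4/5 -> 2/5 = 3/5
!(((P <-> R) -> Q) -> (R <-> Q)) <-> (((Q -> P) <-> (P -> R)) -> (!R <-> (P <-> Q))) = 1/5 <-> 3/5 = 3/5
!(!(((P <-> R) -> Q) -> (R <-> Q)) <-> (((Q -> P) <-> (P -> R)) -> (!R <-> (P <-> Q)))) = !3/5 = 2/5

2/5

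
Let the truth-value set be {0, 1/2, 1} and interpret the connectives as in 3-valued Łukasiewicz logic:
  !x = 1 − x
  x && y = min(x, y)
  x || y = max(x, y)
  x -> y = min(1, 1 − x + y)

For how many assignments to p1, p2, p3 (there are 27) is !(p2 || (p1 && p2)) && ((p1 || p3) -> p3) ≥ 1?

6

value 1: 6 assignments (counts)
value 1/2: 10 assignments
value 0: 11 assignments
So 6 of the 27 assignments meet the threshold.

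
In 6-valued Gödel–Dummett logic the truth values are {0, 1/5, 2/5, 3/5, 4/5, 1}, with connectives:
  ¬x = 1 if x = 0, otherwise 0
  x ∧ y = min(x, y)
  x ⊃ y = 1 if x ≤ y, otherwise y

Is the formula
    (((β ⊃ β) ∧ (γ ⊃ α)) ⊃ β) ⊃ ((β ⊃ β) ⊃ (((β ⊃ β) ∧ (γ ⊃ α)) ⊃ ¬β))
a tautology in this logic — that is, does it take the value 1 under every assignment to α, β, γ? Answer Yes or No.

No

Counterexample: take α = 0, β = 1/5, γ = 0.
β ⊃ β = 1/5 ⊃ 1/5 = 1
γ ⊃ α = 0 ⊃ 0 = 1
(β ⊃ β) ∧ (γ ⊃ α) = 1 ∧ 1 = 1
((β ⊃ β) ∧ (γ ⊃ α)) ⊃ β = 1 ⊃ 1/5 = 1/5
β ⊃ β = 1/5 ⊃ 1/5 = 1
β ⊃ β = 1/5 ⊃ 1/5 = 1
γ ⊃ α = 0 ⊃ 0 = 1
(β ⊃ β) ∧ (γ ⊃ α) = 1 ∧ 1 = 1
¬β = ¬1/5 = 0
((β ⊃ β) ∧ (γ ⊃ α)) ⊃ ¬β = 1 ⊃ 0 = 0
(β ⊃ β) ⊃ (((β ⊃ β) ∧ (γ ⊃ α)) ⊃ ¬β) = 1 ⊃ 0 = 0
(((β ⊃ β) ∧ (γ ⊃ α)) ⊃ β) ⊃ ((β ⊃ β) ⊃ (((β ⊃ β) ∧ (γ ⊃ α)) ⊃ ¬β)) = 1/5 ⊃ 0 = 0
This gives 0 ≠ 1.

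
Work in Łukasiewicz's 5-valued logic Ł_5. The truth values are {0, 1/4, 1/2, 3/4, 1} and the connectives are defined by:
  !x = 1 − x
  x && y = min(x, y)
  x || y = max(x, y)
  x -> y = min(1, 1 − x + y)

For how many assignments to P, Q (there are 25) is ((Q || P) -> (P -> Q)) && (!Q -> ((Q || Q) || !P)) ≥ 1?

value 1: 16 assignments (counts)
value 3/4: 3 assignments
value 1/2: 3 assignments
value 1/4: 2 assignments
value 0: 1 assignment
So 16 of the 25 assignments meet the threshold.

16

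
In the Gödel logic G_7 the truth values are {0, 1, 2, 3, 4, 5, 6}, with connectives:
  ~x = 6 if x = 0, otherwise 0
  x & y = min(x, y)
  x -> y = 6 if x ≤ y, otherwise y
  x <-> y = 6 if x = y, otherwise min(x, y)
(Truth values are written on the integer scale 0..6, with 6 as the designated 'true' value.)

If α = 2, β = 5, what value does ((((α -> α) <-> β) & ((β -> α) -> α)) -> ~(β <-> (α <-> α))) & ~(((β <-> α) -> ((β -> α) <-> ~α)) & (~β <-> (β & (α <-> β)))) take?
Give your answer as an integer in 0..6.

α -> α = 2 -> 2 = 6
(α -> α) <-> β = 6 <-> 5 = 5
β -> α = 5 -> 2 = 2
(β -> α) -> α = 2 -> 2 = 6
((α -> α) <-> β) & ((β -> α) -> α) = 5 & 6 = 5
α <-> α = 2 <-> 2 = 6
β <-> (α <-> α) = 5 <-> 6 = 5
~(β <-> (α <-> α)) = ~5 = 0
(((α -> α) <-> β) & ((β -> α) -> α)) -> ~(β <-> (α <-> α)) = 5 -> 0 = 0
β <-> α = 5 <-> 2 = 2
β -> α = 5 -> 2 = 2
~α = ~2 = 0
(β -> α) <-> ~α = 2 <-> 0 = 0
(β <-> α) -> ((β -> α) <-> ~α) = 2 -> 0 = 0
~β = ~5 = 0
α <-> β = 2 <-> 5 = 2
β & (α <-> β) = 5 & 2 = 2
~β <-> (β & (α <-> β)) = 0 <-> 2 = 0
((β <-> α) -> ((β -> α) <-> ~α)) & (~β <-> (β & (α <-> β))) = 0 & 0 = 0
~(((β <-> α) -> ((β -> α) <-> ~α)) & (~β <-> (β & (α <-> β)))) = ~0 = 6
((((α -> α) <-> β) & ((β -> α) -> α)) -> ~(β <-> (α <-> α))) & ~(((β <-> α) -> ((β -> α) <-> ~α)) & (~β <-> (β & (α <-> β)))) = 0 & 6 = 0

0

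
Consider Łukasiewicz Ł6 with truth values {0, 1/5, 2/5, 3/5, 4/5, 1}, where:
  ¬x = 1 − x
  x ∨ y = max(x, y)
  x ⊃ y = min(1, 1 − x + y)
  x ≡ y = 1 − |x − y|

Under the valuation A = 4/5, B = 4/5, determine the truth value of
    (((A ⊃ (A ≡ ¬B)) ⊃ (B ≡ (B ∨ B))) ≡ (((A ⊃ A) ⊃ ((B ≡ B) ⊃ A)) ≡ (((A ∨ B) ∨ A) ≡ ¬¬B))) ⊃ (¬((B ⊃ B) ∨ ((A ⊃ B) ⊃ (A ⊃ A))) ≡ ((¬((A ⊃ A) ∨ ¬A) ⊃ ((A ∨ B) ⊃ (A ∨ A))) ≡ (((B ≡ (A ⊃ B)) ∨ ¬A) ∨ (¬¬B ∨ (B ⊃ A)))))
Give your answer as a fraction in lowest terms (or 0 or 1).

1/5

¬B = ¬4/5 = 1/5
A ≡ ¬B = 4/5 ≡ 1/5 = 2/5
A ⊃ (A ≡ ¬B) = 4/5 ⊃ 2/5 = 3/5
B ∨ B = 4/5 ∨ 4/5 = 4/5
B ≡ (B ∨ B) = 4/5 ≡ 4/5 = 1
(A ⊃ (A ≡ ¬B)) ⊃ (B ≡ (B ∨ B)) = 3/5 ⊃ 1 = 1
A ⊃ A = 4/5 ⊃ 4/5 = 1
B ≡ B = 4/5 ≡ 4/5 = 1
(B ≡ B) ⊃ A = 1 ⊃ 4/5 = 4/5
(A ⊃ A) ⊃ ((B ≡ B) ⊃ A) = 1 ⊃ 4/5 = 4/5
A ∨ B = 4/5 ∨ 4/5 = 4/5
(A ∨ B) ∨ A = 4/5 ∨ 4/5 = 4/5
¬B = ¬4/5 = 1/5
¬¬B = ¬1/5 = 4/5
((A ∨ B) ∨ A) ≡ ¬¬B = 4/5 ≡ 4/5 = 1
((A ⊃ A) ⊃ ((B ≡ B) ⊃ A)) ≡ (((A ∨ B) ∨ A) ≡ ¬¬B) = 4/5 ≡ 1 = 4/5
((A ⊃ (A ≡ ¬B)) ⊃ (B ≡ (B ∨ B))) ≡ (((A ⊃ A) ⊃ ((B ≡ B) ⊃ A)) ≡ (((A ∨ B) ∨ A) ≡ ¬¬B)) = 1 ≡ 4/5 = 4/5
B ⊃ B = 4/5 ⊃ 4/5 = 1
A ⊃ B = 4/5 ⊃ 4/5 = 1
A ⊃ A = 4/5 ⊃ 4/5 = 1
(A ⊃ B) ⊃ (A ⊃ A) = 1 ⊃ 1 = 1
(B ⊃ B) ∨ ((A ⊃ B) ⊃ (A ⊃ A)) = 1 ∨ 1 = 1
¬((B ⊃ B) ∨ ((A ⊃ B) ⊃ (A ⊃ A))) = ¬1 = 0
A ⊃ A = 4/5 ⊃ 4/5 = 1
¬A = ¬4/5 = 1/5
(A ⊃ A) ∨ ¬A = 1 ∨ 1/5 = 1
¬((A ⊃ A) ∨ ¬A) = ¬1 = 0
A ∨ B = 4/5 ∨ 4/5 = 4/5
A ∨ A = 4/5 ∨ 4/5 = 4/5
(A ∨ B) ⊃ (A ∨ A) = 4/5 ⊃ 4/5 = 1
¬((A ⊃ A) ∨ ¬A) ⊃ ((A ∨ B) ⊃ (A ∨ A)) = 0 ⊃ 1 = 1
A ⊃ B = 4/5 ⊃ 4/5 = 1
B ≡ (A ⊃ B) = 4/5 ≡ 1 = 4/5
¬A = ¬4/5 = 1/5
(B ≡ (A ⊃ B)) ∨ ¬A = 4/5 ∨ 1/5 = 4/5
¬B = ¬4/5 = 1/5
¬¬B = ¬1/5 = 4/5
B ⊃ A = 4/5 ⊃ 4/5 = 1
¬¬B ∨ (B ⊃ A) = 4/5 ∨ 1 = 1
((B ≡ (A ⊃ B)) ∨ ¬A) ∨ (¬¬B ∨ (B ⊃ A)) = 4/5 ∨ 1 = 1
(¬((A ⊃ A) ∨ ¬A) ⊃ ((A ∨ B) ⊃ (A ∨ A))) ≡ (((B ≡ (A ⊃ B)) ∨ ¬A) ∨ (¬¬B ∨ (B ⊃ A))) = 1 ≡ 1 = 1
¬((B ⊃ B) ∨ ((A ⊃ B) ⊃ (A ⊃ A))) ≡ ((¬((A ⊃ A) ∨ ¬A) ⊃ ((A ∨ B) ⊃ (A ∨ A))) ≡ (((B ≡ (A ⊃ B)) ∨ ¬A) ∨ (¬¬B ∨ (B ⊃ A)))) = 0 ≡ 1 = 0
(((A ⊃ (A ≡ ¬B)) ⊃ (B ≡ (B ∨ B))) ≡ (((A ⊃ A) ⊃ ((B ≡ B) ⊃ A)) ≡ (((A ∨ B) ∨ A) ≡ ¬¬B))) ⊃ (¬((B ⊃ B) ∨ ((A ⊃ B) ⊃ (A ⊃ A))) ≡ ((¬((A ⊃ A) ∨ ¬A) ⊃ ((A ∨ B) ⊃ (A ∨ A))) ≡ (((B ≡ (A ⊃ B)) ∨ ¬A) ∨ (¬¬B ∨ (B ⊃ A))))) = 4/5 ⊃ 0 = 1/5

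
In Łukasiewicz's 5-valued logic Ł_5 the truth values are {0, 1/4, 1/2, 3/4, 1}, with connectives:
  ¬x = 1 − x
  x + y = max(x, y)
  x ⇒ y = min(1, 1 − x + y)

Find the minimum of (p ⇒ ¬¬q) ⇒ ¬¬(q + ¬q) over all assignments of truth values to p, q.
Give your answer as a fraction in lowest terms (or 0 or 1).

1/2

Take p = 0, q = 1/2:
¬q = ¬1/2 = 1/2
¬¬q = ¬1/2 = 1/2
p ⇒ ¬¬q = 0 ⇒ 1/2 = 1
¬q = ¬1/2 = 1/2
q + ¬q = 1/2 + 1/2 = 1/2
¬(q + ¬q) = ¬1/2 = 1/2
¬¬(q + ¬q) = ¬1/2 = 1/2
(p ⇒ ¬¬q) ⇒ ¬¬(q + ¬q) = 1 ⇒ 1/2 = 1/2
No assignment yields a value below 1/2, so this is the minimum.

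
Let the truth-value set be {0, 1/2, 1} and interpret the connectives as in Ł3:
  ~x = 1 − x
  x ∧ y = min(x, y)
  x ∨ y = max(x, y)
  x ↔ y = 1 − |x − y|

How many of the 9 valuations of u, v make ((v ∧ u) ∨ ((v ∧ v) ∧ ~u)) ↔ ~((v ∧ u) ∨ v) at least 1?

u = 0, v = 0 ↦ 0  <
u = 0, v = 1/2 ↦ 1  ≥
u = 0, v = 1 ↦ 0  <
u = 1/2, v = 0 ↦ 0  <
u = 1/2, v = 1/2 ↦ 1  ≥
u = 1/2, v = 1 ↦ 1/2  <
u = 1, v = 0 ↦ 0  <
u = 1, v = 1/2 ↦ 1  ≥
u = 1, v = 1 ↦ 0  <
So 3 of the 9 assignments meet the threshold.

3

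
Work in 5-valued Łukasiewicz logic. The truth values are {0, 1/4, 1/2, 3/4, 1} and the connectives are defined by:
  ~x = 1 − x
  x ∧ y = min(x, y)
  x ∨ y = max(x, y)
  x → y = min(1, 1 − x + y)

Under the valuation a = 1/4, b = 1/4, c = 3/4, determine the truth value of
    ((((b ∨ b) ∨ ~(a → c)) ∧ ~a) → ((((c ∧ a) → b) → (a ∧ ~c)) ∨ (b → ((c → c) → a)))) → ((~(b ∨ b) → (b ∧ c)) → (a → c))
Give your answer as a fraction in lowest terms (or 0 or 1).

1

b ∨ b = 1/4 ∨ 1/4 = 1/4
a → c = 1/4 → 3/4 = 1
~(a → c) = ~1 = 0
(b ∨ b) ∨ ~(a → c) = 1/4 ∨ 0 = 1/4
~a = ~1/4 = 3/4
((b ∨ b) ∨ ~(a → c)) ∧ ~a = 1/4 ∧ 3/4 = 1/4
c ∧ a = 3/4 ∧ 1/4 = 1/4
(c ∧ a) → b = 1/4 → 1/4 = 1
~c = ~3/4 = 1/4
a ∧ ~c = 1/4 ∧ 1/4 = 1/4
((c ∧ a) → b) → (a ∧ ~c) = 1 → 1/4 = 1/4
c → c = 3/4 → 3/4 = 1
(c → c) → a = 1 → 1/4 = 1/4
b → ((c → c) → a) = 1/4 → 1/4 = 1
(((c ∧ a) → b) → (a ∧ ~c)) ∨ (b → ((c → c) → a)) = 1/4 ∨ 1 = 1
(((b ∨ b) ∨ ~(a → c)) ∧ ~a) → ((((c ∧ a) → b) → (a ∧ ~c)) ∨ (b → ((c → c) → a))) = 1/4 → 1 = 1
b ∨ b = 1/4 ∨ 1/4 = 1/4
~(b ∨ b) = ~1/4 = 3/4
b ∧ c = 1/4 ∧ 3/4 = 1/4
~(b ∨ b) → (b ∧ c) = 3/4 → 1/4 = 1/2
a → c = 1/4 → 3/4 = 1
(~(b ∨ b) → (b ∧ c)) → (a → c) = 1/2 → 1 = 1
((((b ∨ b) ∨ ~(a → c)) ∧ ~a) → ((((c ∧ a) → b) → (a ∧ ~c)) ∨ (b → ((c → c) → a)))) → ((~(b ∨ b) → (b ∧ c)) → (a → c)) = 1 → 1 = 1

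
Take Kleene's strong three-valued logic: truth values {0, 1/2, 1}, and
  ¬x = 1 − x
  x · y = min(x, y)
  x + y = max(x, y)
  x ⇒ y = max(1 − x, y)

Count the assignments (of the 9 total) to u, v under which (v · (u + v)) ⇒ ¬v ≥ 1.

u = 0, v = 0 ↦ 1  ≥
u = 0, v = 1/2 ↦ 1/2  <
u = 0, v = 1 ↦ 0  <
u = 1/2, v = 0 ↦ 1  ≥
u = 1/2, v = 1/2 ↦ 1/2  <
u = 1/2, v = 1 ↦ 0  <
u = 1, v = 0 ↦ 1  ≥
u = 1, v = 1/2 ↦ 1/2  <
u = 1, v = 1 ↦ 0  <
So 3 of the 9 assignments meet the threshold.

3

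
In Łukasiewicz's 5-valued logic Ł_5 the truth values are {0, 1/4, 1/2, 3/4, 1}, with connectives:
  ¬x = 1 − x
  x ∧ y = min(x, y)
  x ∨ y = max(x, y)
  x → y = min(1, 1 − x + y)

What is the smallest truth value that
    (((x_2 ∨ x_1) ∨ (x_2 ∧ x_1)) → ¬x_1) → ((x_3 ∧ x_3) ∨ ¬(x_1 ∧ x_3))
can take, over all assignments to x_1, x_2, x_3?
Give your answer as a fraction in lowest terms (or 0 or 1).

Take x_1 = 1/2, x_2 = 0, x_3 = 1/2:
x_2 ∨ x_1 = 0 ∨ 1/2 = 1/2
x_2 ∧ x_1 = 0 ∧ 1/2 = 0
(x_2 ∨ x_1) ∨ (x_2 ∧ x_1) = 1/2 ∨ 0 = 1/2
¬x_1 = ¬1/2 = 1/2
((x_2 ∨ x_1) ∨ (x_2 ∧ x_1)) → ¬x_1 = 1/2 → 1/2 = 1
x_3 ∧ x_3 = 1/2 ∧ 1/2 = 1/2
x_1 ∧ x_3 = 1/2 ∧ 1/2 = 1/2
¬(x_1 ∧ x_3) = ¬1/2 = 1/2
(x_3 ∧ x_3) ∨ ¬(x_1 ∧ x_3) = 1/2 ∨ 1/2 = 1/2
(((x_2 ∨ x_1) ∨ (x_2 ∧ x_1)) → ¬x_1) → ((x_3 ∧ x_3) ∨ ¬(x_1 ∧ x_3)) = 1 → 1/2 = 1/2
No assignment yields a value below 1/2, so this is the minimum.

1/2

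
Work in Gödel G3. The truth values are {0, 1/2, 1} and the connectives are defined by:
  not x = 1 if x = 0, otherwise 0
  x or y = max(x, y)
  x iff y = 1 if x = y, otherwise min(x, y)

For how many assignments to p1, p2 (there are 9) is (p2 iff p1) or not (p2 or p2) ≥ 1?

p1 = 0, p2 = 0 ↦ 1  ≥
p1 = 0, p2 = 1/2 ↦ 0  <
p1 = 0, p2 = 1 ↦ 0  <
p1 = 1/2, p2 = 0 ↦ 1  ≥
p1 = 1/2, p2 = 1/2 ↦ 1  ≥
p1 = 1/2, p2 = 1 ↦ 1/2  <
p1 = 1, p2 = 0 ↦ 1  ≥
p1 = 1, p2 = 1/2 ↦ 1/2  <
p1 = 1, p2 = 1 ↦ 1  ≥
So 5 of the 9 assignments meet the threshold.

5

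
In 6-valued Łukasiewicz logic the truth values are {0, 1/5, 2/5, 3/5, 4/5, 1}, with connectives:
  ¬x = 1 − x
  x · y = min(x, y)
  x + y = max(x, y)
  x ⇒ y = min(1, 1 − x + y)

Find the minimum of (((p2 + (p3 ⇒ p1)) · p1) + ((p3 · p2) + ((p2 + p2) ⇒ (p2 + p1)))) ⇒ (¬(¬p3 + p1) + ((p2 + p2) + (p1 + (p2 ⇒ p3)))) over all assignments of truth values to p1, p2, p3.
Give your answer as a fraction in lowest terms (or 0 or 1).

3/5

Take p1 = 0, p2 = 2/5, p3 = 0:
p3 ⇒ p1 = 0 ⇒ 0 = 1
p2 + (p3 ⇒ p1) = 2/5 + 1 = 1
(p2 + (p3 ⇒ p1)) · p1 = 1 · 0 = 0
p3 · p2 = 0 · 2/5 = 0
p2 + p2 = 2/5 + 2/5 = 2/5
p2 + p1 = 2/5 + 0 = 2/5
(p2 + p2) ⇒ (p2 + p1) = 2/5 ⇒ 2/5 = 1
(p3 · p2) + ((p2 + p2) ⇒ (p2 + p1)) = 0 + 1 = 1
((p2 + (p3 ⇒ p1)) · p1) + ((p3 · p2) + ((p2 + p2) ⇒ (p2 + p1))) = 0 + 1 = 1
¬p3 = ¬0 = 1
¬p3 + p1 = 1 + 0 = 1
¬(¬p3 + p1) = ¬1 = 0
p2 + p2 = 2/5 + 2/5 = 2/5
p2 ⇒ p3 = 2/5 ⇒ 0 = 3/5
p1 + (p2 ⇒ p3) = 0 + 3/5 = 3/5
(p2 + p2) + (p1 + (p2 ⇒ p3)) = 2/5 + 3/5 = 3/5
¬(¬p3 + p1) + ((p2 + p2) + (p1 + (p2 ⇒ p3))) = 0 + 3/5 = 3/5
(((p2 + (p3 ⇒ p1)) · p1) + ((p3 · p2) + ((p2 + p2) ⇒ (p2 + p1)))) ⇒ (¬(¬p3 + p1) + ((p2 + p2) + (p1 + (p2 ⇒ p3)))) = 1 ⇒ 3/5 = 3/5
No assignment yields a value below 3/5, so this is the minimum.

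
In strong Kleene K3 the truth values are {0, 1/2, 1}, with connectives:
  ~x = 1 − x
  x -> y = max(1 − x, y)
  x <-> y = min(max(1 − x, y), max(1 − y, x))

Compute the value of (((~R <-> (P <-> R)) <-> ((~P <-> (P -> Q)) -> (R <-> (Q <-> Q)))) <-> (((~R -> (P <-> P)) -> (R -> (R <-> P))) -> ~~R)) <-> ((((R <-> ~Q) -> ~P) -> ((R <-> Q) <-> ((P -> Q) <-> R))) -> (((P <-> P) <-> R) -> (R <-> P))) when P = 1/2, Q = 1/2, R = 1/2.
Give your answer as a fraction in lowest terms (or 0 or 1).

~R = ~1/2 = 1/2
P <-> R = 1/2 <-> 1/2 = 1/2
~R <-> (P <-> R) = 1/2 <-> 1/2 = 1/2
~P = ~1/2 = 1/2
P -> Q = 1/2 -> 1/2 = 1/2
~P <-> (P -> Q) = 1/2 <-> 1/2 = 1/2
Q <-> Q = 1/2 <-> 1/2 = 1/2
R <-> (Q <-> Q) = 1/2 <-> 1/2 = 1/2
(~P <-> (P -> Q)) -> (R <-> (Q <-> Q)) = 1/2 -> 1/2 = 1/2
(~R <-> (P <-> R)) <-> ((~P <-> (P -> Q)) -> (R <-> (Q <-> Q))) = 1/2 <-> 1/2 = 1/2
~R = ~1/2 = 1/2
P <-> P = 1/2 <-> 1/2 = 1/2
~R -> (P <-> P) = 1/2 -> 1/2 = 1/2
R <-> P = 1/2 <-> 1/2 = 1/2
R -> (R <-> P) = 1/2 -> 1/2 = 1/2
(~R -> (P <-> P)) -> (R -> (R <-> P)) = 1/2 -> 1/2 = 1/2
~R = ~1/2 = 1/2
~~R = ~1/2 = 1/2
((~R -> (P <-> P)) -> (R -> (R <-> P))) -> ~~R = 1/2 -> 1/2 = 1/2
((~R <-> (P <-> R)) <-> ((~P <-> (P -> Q)) -> (R <-> (Q <-> Q)))) <-> (((~R -> (P <-> P)) -> (R -> (R <-> P))) -> ~~R) = 1/2 <-> 1/2 = 1/2
~Q = ~1/2 = 1/2
R <-> ~Q = 1/2 <-> 1/2 = 1/2
~P = ~1/2 = 1/2
(R <-> ~Q) -> ~P = 1/2 -> 1/2 = 1/2
R <-> Q = 1/2 <-> 1/2 = 1/2
P -> Q = 1/2 -> 1/2 = 1/2
(P -> Q) <-> R = 1/2 <-> 1/2 = 1/2
(R <-> Q) <-> ((P -> Q) <-> R) = 1/2 <-> 1/2 = 1/2
((R <-> ~Q) -> ~P) -> ((R <-> Q) <-> ((P -> Q) <-> R)) = 1/2 -> 1/2 = 1/2
P <-> P = 1/2 <-> 1/2 = 1/2
(P <-> P) <-> R = 1/2 <-> 1/2 = 1/2
R <-> P = 1/2 <-> 1/2 = 1/2
((P <-> P) <-> R) -> (R <-> P) = 1/2 -> 1/2 = 1/2
(((R <-> ~Q) -> ~P) -> ((R <-> Q) <-> ((P -> Q) <-> R))) -> (((P <-> P) <-> R) -> (R <-> P)) = 1/2 -> 1/2 = 1/2
(((~R <-> (P <-> R)) <-> ((~P <-> (P -> Q)) -> (R <-> (Q <-> Q)))) <-> (((~R -> (P <-> P)) -> (R -> (R <-> P))) -> ~~R)) <-> ((((R <-> ~Q) -> ~P) -> ((R <-> Q) <-> ((P -> Q) <-> R))) -> (((P <-> P) <-> R) -> (R <-> P))) = 1/2 <-> 1/2 = 1/2

1/2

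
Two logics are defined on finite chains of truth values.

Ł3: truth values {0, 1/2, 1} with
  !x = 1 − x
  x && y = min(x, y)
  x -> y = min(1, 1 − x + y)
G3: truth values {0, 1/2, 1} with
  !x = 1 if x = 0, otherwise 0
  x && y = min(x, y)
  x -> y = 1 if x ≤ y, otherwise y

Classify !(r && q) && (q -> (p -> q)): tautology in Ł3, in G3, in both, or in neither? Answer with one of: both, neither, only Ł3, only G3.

neither

In Ł3: at p = 0, q = 1/2, r = 1/2 the value is 1/2 — not a tautology.
In G3: at p = 0, q = 1/2, r = 1/2 the value is 0 — not a tautology.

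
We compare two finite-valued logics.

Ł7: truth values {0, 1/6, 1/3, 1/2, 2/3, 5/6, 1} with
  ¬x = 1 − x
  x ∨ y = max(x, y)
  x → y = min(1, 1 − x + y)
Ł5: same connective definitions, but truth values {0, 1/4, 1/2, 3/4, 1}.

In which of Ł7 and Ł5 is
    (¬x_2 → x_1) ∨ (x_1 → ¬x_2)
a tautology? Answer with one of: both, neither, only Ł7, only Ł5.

In Ł7: every assignment gives 1 — tautology.
In Ł5: every assignment gives 1 — tautology.

both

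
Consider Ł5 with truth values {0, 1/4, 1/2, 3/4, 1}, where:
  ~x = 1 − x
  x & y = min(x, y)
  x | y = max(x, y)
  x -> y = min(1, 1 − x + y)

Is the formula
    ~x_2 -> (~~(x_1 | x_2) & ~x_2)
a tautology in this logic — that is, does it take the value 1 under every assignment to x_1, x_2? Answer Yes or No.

No

Counterexample: take x_1 = 0, x_2 = 0.
~x_2 = ~0 = 1
x_1 | x_2 = 0 | 0 = 0
~(x_1 | x_2) = ~0 = 1
~~(x_1 | x_2) = ~1 = 0
~~(x_1 | x_2) & ~x_2 = 0 & 1 = 0
~x_2 -> (~~(x_1 | x_2) & ~x_2) = 1 -> 0 = 0
This gives 0 ≠ 1.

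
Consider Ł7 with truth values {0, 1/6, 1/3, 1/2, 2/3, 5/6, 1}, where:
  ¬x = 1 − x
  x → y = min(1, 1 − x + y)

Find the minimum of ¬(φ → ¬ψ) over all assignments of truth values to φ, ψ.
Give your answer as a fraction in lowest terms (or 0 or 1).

Take φ = 0, ψ = 0:
¬ψ = ¬0 = 1
φ → ¬ψ = 0 → 1 = 1
¬(φ → ¬ψ) = ¬1 = 0
No assignment yields a value below 0, so this is the minimum.

0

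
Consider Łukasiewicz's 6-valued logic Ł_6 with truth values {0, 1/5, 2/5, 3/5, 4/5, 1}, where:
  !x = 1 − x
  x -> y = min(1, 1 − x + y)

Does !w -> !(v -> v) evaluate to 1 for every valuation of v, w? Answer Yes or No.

Counterexample: take v = 0, w = 0.
!w = !0 = 1
v -> v = 0 -> 0 = 1
!(v -> v) = !1 = 0
!w -> !(v -> v) = 1 -> 0 = 0
This gives 0 ≠ 1.

No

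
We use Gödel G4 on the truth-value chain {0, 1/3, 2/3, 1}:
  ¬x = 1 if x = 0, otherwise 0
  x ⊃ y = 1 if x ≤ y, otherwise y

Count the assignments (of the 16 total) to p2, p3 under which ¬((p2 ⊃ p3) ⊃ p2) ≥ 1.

p2 = 0, p3 = 0 ↦ 1  ≥
p2 = 0, p3 = 1/3 ↦ 1  ≥
p2 = 0, p3 = 2/3 ↦ 1  ≥
p2 = 0, p3 = 1 ↦ 1  ≥
p2 = 1/3, p3 = 0 ↦ 0  <
p2 = 1/3, p3 = 1/3 ↦ 0  <
p2 = 1/3, p3 = 2/3 ↦ 0  <
p2 = 1/3, p3 = 1 ↦ 0  <
p2 = 2/3, p3 = 0 ↦ 0  <
p2 = 2/3, p3 = 1/3 ↦ 0  <
p2 = 2/3, p3 = 2/3 ↦ 0  <
p2 = 2/3, p3 = 1 ↦ 0  <
p2 = 1, p3 = 0 ↦ 0  <
p2 = 1, p3 = 1/3 ↦ 0  <
p2 = 1, p3 = 2/3 ↦ 0  <
p2 = 1, p3 = 1 ↦ 0  <
So 4 of the 16 assignments meet the threshold.

4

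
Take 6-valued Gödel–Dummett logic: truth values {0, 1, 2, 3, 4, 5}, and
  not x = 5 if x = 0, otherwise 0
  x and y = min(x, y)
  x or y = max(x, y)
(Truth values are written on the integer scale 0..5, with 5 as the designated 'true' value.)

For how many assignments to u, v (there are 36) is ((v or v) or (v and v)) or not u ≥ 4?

value 5: 11 assignments (counts)
value 4: 5 assignments (counts)
value 3: 5 assignments
value 2: 5 assignments
value 1: 5 assignments
value 0: 5 assignments
So 16 of the 36 assignments meet the threshold.

16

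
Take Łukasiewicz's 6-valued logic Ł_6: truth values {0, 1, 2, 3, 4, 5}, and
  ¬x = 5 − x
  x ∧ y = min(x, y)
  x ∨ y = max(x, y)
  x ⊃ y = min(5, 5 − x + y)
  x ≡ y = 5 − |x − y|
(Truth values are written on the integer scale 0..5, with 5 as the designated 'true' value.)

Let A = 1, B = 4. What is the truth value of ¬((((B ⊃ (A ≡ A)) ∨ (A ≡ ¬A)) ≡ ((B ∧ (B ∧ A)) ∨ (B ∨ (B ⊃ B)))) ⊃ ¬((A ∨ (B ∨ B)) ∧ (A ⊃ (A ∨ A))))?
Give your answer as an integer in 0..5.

4

A ≡ A = 1 ≡ 1 = 5
B ⊃ (A ≡ A) = 4 ⊃ 5 = 5
¬A = ¬1 = 4
A ≡ ¬A = 1 ≡ 4 = 2
(B ⊃ (A ≡ A)) ∨ (A ≡ ¬A) = 5 ∨ 2 = 5
B ∧ A = 4 ∧ 1 = 1
B ∧ (B ∧ A) = 4 ∧ 1 = 1
B ⊃ B = 4 ⊃ 4 = 5
B ∨ (B ⊃ B) = 4 ∨ 5 = 5
(B ∧ (B ∧ A)) ∨ (B ∨ (B ⊃ B)) = 1 ∨ 5 = 5
((B ⊃ (A ≡ A)) ∨ (A ≡ ¬A)) ≡ ((B ∧ (B ∧ A)) ∨ (B ∨ (B ⊃ B))) = 5 ≡ 5 = 5
B ∨ B = 4 ∨ 4 = 4
A ∨ (B ∨ B) = 1 ∨ 4 = 4
A ∨ A = 1 ∨ 1 = 1
A ⊃ (A ∨ A) = 1 ⊃ 1 = 5
(A ∨ (B ∨ B)) ∧ (A ⊃ (A ∨ A)) = 4 ∧ 5 = 4
¬((A ∨ (B ∨ B)) ∧ (A ⊃ (A ∨ A))) = ¬4 = 1
(((B ⊃ (A ≡ A)) ∨ (A ≡ ¬A)) ≡ ((B ∧ (B ∧ A)) ∨ (B ∨ (B ⊃ B)))) ⊃ ¬((A ∨ (B ∨ B)) ∧ (A ⊃ (A ∨ A))) = 5 ⊃ 1 = 1
¬((((B ⊃ (A ≡ A)) ∨ (A ≡ ¬A)) ≡ ((B ∧ (B ∧ A)) ∨ (B ∨ (B ⊃ B)))) ⊃ ¬((A ∨ (B ∨ B)) ∧ (A ⊃ (A ∨ A)))) = ¬1 = 4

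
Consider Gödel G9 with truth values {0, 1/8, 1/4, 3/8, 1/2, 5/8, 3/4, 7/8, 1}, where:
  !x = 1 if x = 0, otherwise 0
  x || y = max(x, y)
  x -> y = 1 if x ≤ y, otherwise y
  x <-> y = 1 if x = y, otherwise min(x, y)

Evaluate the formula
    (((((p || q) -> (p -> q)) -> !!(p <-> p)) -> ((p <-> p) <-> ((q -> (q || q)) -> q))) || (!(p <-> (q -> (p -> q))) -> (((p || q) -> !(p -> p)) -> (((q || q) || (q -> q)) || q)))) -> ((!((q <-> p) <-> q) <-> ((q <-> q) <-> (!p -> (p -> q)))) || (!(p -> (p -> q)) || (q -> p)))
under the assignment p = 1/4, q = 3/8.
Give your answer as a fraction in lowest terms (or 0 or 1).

1/4

p || q = 1/4 || 3/8 = 3/8
p -> q = 1/4 -> 3/8 = 1
(p || q) -> (p -> q) = 3/8 -> 1 = 1
p <-> p = 1/4 <-> 1/4 = 1
!(p <-> p) = !1 = 0
!!(p <-> p) = !0 = 1
((p || q) -> (p -> q)) -> !!(p <-> p) = 1 -> 1 = 1
p <-> p = 1/4 <-> 1/4 = 1
q || q = 3/8 || 3/8 = 3/8
q -> (q || q) = 3/8 -> 3/8 = 1
(q -> (q || q)) -> q = 1 -> 3/8 = 3/8
(p <-> p) <-> ((q -> (q || q)) -> q) = 1 <-> 3/8 = 3/8
(((p || q) -> (p -> q)) -> !!(p <-> p)) -> ((p <-> p) <-> ((q -> (q || q)) -> q)) = 1 -> 3/8 = 3/8
p -> q = 1/4 -> 3/8 = 1
q -> (p -> q) = 3/8 -> 1 = 1
p <-> (q -> (p -> q)) = 1/4 <-> 1 = 1/4
!(p <-> (q -> (p -> q))) = !1/4 = 0
p || q = 1/4 || 3/8 = 3/8
p -> p = 1/4 -> 1/4 = 1
!(p -> p) = !1 = 0
(p || q) -> !(p -> p) = 3/8 -> 0 = 0
q || q = 3/8 || 3/8 = 3/8
q -> q = 3/8 -> 3/8 = 1
(q || q) || (q -> q) = 3/8 || 1 = 1
((q || q) || (q -> q)) || q = 1 || 3/8 = 1
((p || q) -> !(p -> p)) -> (((q || q) || (q -> q)) || q) = 0 -> 1 = 1
!(p <-> (q -> (p -> q))) -> (((p || q) -> !(p -> p)) -> (((q || q) || (q -> q)) || q)) = 0 -> 1 = 1
((((p || q) -> (p -> q)) -> !!(p <-> p)) -> ((p <-> p) <-> ((q -> (q || q)) -> q))) || (!(p <-> (q -> (p -> q))) -> (((p || q) -> !(p -> p)) -> (((q || q) || (q -> q)) || q))) = 3/8 || 1 = 1
q <-> p = 3/8 <-> 1/4 = 1/4
(q <-> p) <-> q = 1/4 <-> 3/8 = 1/4
!((q <-> p) <-> q) = !1/4 = 0
q <-> q = 3/8 <-> 3/8 = 1
!p = !1/4 = 0
p -> q = 1/4 -> 3/8 = 1
!p -> (p -> q) = 0 -> 1 = 1
(q <-> q) <-> (!p -> (p -> q)) = 1 <-> 1 = 1
!((q <-> p) <-> q) <-> ((q <-> q) <-> (!p -> (p -> q))) = 0 <-> 1 = 0
p -> q = 1/4 -> 3/8 = 1
p -> (p -> q) = 1/4 -> 1 = 1
!(p -> (p -> q)) = !1 = 0
q -> p = 3/8 -> 1/4 = 1/4
!(p -> (p -> q)) || (q -> p) = 0 || 1/4 = 1/4
(!((q <-> p) <-> q) <-> ((q <-> q) <-> (!p -> (p -> q)))) || (!(p -> (p -> q)) || (q -> p)) = 0 || 1/4 = 1/4
(((((p || q) -> (p -> q)) -> !!(p <-> p)) -> ((p <-> p) <-> ((q -> (q || q)) -> q))) || (!(p <-> (q -> (p -> q))) -> (((p || q) -> !(p -> p)) -> (((q || q) || (q -> q)) || q)))) -> ((!((q <-> p) <-> q) <-> ((q <-> q) <-> (!p -> (p -> q)))) || (!(p -> (p -> q)) || (q -> p))) = 1 -> 1/4 = 1/4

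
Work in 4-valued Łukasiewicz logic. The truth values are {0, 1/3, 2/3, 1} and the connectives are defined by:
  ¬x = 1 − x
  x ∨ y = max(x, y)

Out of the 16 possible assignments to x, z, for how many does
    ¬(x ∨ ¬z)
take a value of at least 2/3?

x = 0, z = 0 ↦ 0  <
x = 0, z = 1/3 ↦ 1/3  <
x = 0, z = 2/3 ↦ 2/3  ≥
x = 0, z = 1 ↦ 1  ≥
x = 1/3, z = 0 ↦ 0  <
x = 1/3, z = 1/3 ↦ 1/3  <
x = 1/3, z = 2/3 ↦ 2/3  ≥
x = 1/3, z = 1 ↦ 2/3  ≥
x = 2/3, z = 0 ↦ 0  <
x = 2/3, z = 1/3 ↦ 1/3  <
x = 2/3, z = 2/3 ↦ 1/3  <
x = 2/3, z = 1 ↦ 1/3  <
x = 1, z = 0 ↦ 0  <
x = 1, z = 1/3 ↦ 0  <
x = 1, z = 2/3 ↦ 0  <
x = 1, z = 1 ↦ 0  <
So 4 of the 16 assignments meet the threshold.

4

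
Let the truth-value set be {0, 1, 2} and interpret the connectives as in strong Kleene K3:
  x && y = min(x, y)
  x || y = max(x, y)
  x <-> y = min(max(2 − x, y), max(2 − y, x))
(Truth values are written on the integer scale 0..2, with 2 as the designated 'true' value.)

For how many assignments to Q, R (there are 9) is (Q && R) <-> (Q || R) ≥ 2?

Q = 0, R = 0 ↦ 2  ≥
Q = 0, R = 1 ↦ 1  <
Q = 0, R = 2 ↦ 0  <
Q = 1, R = 0 ↦ 1  <
Q = 1, R = 1 ↦ 1  <
Q = 1, R = 2 ↦ 1  <
Q = 2, R = 0 ↦ 0  <
Q = 2, R = 1 ↦ 1  <
Q = 2, R = 2 ↦ 2  ≥
So 2 of the 9 assignments meet the threshold.

2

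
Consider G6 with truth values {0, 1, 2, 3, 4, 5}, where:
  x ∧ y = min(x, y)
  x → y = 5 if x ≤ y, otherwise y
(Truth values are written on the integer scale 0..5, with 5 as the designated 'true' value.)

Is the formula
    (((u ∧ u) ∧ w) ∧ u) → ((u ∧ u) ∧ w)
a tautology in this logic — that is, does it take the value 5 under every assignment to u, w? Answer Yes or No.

At u = 1, w = 3, for instance:
u ∧ u = 1 ∧ 1 = 1
(u ∧ u) ∧ w = 1 ∧ 3 = 1
((u ∧ u) ∧ w) ∧ u = 1 ∧ 1 = 1
(((u ∧ u) ∧ w) ∧ u) → ((u ∧ u) ∧ w) = 1 → 1 = 5
and checking the remaining 35 assignments likewise gives ≥ 5 in every case.

Yes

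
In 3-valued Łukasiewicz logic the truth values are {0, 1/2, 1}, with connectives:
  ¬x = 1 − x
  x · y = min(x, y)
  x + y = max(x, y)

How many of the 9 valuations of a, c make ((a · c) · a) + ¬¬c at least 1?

3

a = 0, c = 0 ↦ 0  <
a = 0, c = 1/2 ↦ 1/2  <
a = 0, c = 1 ↦ 1  ≥
a = 1/2, c = 0 ↦ 0  <
a = 1/2, c = 1/2 ↦ 1/2  <
a = 1/2, c = 1 ↦ 1  ≥
a = 1, c = 0 ↦ 0  <
a = 1, c = 1/2 ↦ 1/2  <
a = 1, c = 1 ↦ 1  ≥
So 3 of the 9 assignments meet the threshold.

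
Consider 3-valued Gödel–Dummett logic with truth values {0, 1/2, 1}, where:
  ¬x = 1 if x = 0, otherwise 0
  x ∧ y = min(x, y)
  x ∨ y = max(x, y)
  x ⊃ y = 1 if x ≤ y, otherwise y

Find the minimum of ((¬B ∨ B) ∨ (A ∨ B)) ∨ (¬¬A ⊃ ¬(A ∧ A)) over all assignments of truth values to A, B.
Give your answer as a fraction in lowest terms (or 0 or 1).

Take A = 1/2, B = 1/2:
¬B = ¬1/2 = 0
¬B ∨ B = 0 ∨ 1/2 = 1/2
A ∨ B = 1/2 ∨ 1/2 = 1/2
(¬B ∨ B) ∨ (A ∨ B) = 1/2 ∨ 1/2 = 1/2
¬A = ¬1/2 = 0
¬¬A = ¬0 = 1
A ∧ A = 1/2 ∧ 1/2 = 1/2
¬(A ∧ A) = ¬1/2 = 0
¬¬A ⊃ ¬(A ∧ A) = 1 ⊃ 0 = 0
((¬B ∨ B) ∨ (A ∨ B)) ∨ (¬¬A ⊃ ¬(A ∧ A)) = 1/2 ∨ 0 = 1/2
No assignment yields a value below 1/2, so this is the minimum.

1/2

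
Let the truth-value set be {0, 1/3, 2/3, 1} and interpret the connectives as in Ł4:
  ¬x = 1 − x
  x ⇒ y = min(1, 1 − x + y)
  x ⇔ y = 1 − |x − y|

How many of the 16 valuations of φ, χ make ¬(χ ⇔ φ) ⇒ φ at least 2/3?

φ = 0, χ = 0 ↦ 1  ≥
φ = 0, χ = 1/3 ↦ 2/3  ≥
φ = 0, χ = 2/3 ↦ 1/3  <
φ = 0, χ = 1 ↦ 0  <
φ = 1/3, χ = 0 ↦ 1  ≥
φ = 1/3, χ = 1/3 ↦ 1  ≥
φ = 1/3, χ = 2/3 ↦ 1  ≥
φ = 1/3, χ = 1 ↦ 2/3  ≥
φ = 2/3, χ = 0 ↦ 1  ≥
φ = 2/3, χ = 1/3 ↦ 1  ≥
φ = 2/3, χ = 2/3 ↦ 1  ≥
φ = 2/3, χ = 1 ↦ 1  ≥
φ = 1, χ = 0 ↦ 1  ≥
φ = 1, χ = 1/3 ↦ 1  ≥
φ = 1, χ = 2/3 ↦ 1  ≥
φ = 1, χ = 1 ↦ 1  ≥
So 14 of the 16 assignments meet the threshold.

14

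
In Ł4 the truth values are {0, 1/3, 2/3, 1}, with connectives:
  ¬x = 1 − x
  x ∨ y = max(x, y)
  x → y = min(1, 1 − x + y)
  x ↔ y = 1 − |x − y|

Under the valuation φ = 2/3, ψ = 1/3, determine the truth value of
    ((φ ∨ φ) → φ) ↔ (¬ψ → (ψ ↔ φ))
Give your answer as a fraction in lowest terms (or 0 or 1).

φ ∨ φ = 2/3 ∨ 2/3 = 2/3
(φ ∨ φ) → φ = 2/3 → 2/3 = 1
¬ψ = ¬1/3 = 2/3
ψ ↔ φ = 1/3 ↔ 2/3 = 2/3
¬ψ → (ψ ↔ φ) = 2/3 → 2/3 = 1
((φ ∨ φ) → φ) ↔ (¬ψ → (ψ ↔ φ)) = 1 ↔ 1 = 1

1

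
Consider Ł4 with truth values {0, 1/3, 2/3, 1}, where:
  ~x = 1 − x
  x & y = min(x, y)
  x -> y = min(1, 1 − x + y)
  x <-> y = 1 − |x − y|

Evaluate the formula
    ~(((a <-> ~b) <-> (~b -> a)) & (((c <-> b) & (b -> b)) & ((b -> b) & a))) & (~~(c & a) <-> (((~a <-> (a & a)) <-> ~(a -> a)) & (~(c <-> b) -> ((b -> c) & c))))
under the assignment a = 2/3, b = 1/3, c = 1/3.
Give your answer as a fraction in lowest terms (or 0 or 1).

1/3

~b = ~1/3 = 2/3
a <-> ~b = 2/3 <-> 2/3 = 1
~b = ~1/3 = 2/3
~b -> a = 2/3 -> 2/3 = 1
(a <-> ~b) <-> (~b -> a) = 1 <-> 1 = 1
c <-> b = 1/3 <-> 1/3 = 1
b -> b = 1/3 -> 1/3 = 1
(c <-> b) & (b -> b) = 1 & 1 = 1
b -> b = 1/3 -> 1/3 = 1
(b -> b) & a = 1 & 2/3 = 2/3
((c <-> b) & (b -> b)) & ((b -> b) & a) = 1 & 2/3 = 2/3
((a <-> ~b) <-> (~b -> a)) & (((c <-> b) & (b -> b)) & ((b -> b) & a)) = 1 & 2/3 = 2/3
~(((a <-> ~b) <-> (~b -> a)) & (((c <-> b) & (b -> b)) & ((b -> b) & a))) = ~2/3 = 1/3
c & a = 1/3 & 2/3 = 1/3
~(c & a) = ~1/3 = 2/3
~~(c & a) = ~2/3 = 1/3
~a = ~2/3 = 1/3
a & a = 2/3 & 2/3 = 2/3
~a <-> (a & a) = 1/3 <-> 2/3 = 2/3
a -> a = 2/3 -> 2/3 = 1
~(a -> a) = ~1 = 0
(~a <-> (a & a)) <-> ~(a -> a) = 2/3 <-> 0 = 1/3
c <-> b = 1/3 <-> 1/3 = 1
~(c <-> b) = ~1 = 0
b -> c = 1/3 -> 1/3 = 1
(b -> c) & c = 1 & 1/3 = 1/3
~(c <-> b) -> ((b -> c) & c) = 0 -> 1/3 = 1
((~a <-> (a & a)) <-> ~(a -> a)) & (~(c <-> b) -> ((b -> c) & c)) = 1/3 & 1 = 1/3
~~(c & a) <-> (((~a <-> (a & a)) <-> ~(a -> a)) & (~(c <-> b) -> ((b -> c) & c))) = 1/3 <-> 1/3 = 1
~(((a <-> ~b) <-> (~b -> a)) & (((c <-> b) & (b -> b)) & ((b -> b) & a))) & (~~(c & a) <-> (((~a <-> (a & a)) <-> ~(a -> a)) & (~(c <-> b) -> ((b -> c) & c)))) = 1/3 & 1 = 1/3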